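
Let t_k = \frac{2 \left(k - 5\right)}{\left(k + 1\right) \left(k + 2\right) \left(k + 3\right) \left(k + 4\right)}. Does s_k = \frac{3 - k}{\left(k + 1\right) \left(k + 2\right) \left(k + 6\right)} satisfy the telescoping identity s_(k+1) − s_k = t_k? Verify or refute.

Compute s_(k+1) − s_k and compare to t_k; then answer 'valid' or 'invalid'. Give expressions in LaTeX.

s_(k+1) = (2 - k)/((k + 2)*(k + 3)*(k + 7))
s_(k+1) − s_k = (2*k**2 - k - 51)/(k**5 + 19*k**4 + 131*k**3 + 401*k**2 + 540*k + 252)
(s_(k+1) − s_k) − t_k = 9*(-k**2 - k + 24)/(k**6 + 23*k**5 + 207*k**4 + 925*k**3 + 2144*k**2 + 2412*k + 1008)

Invalid: residual \frac{9 \left(- k^{2} - k + 24\right)}{k^{6} + 23 k^{5} + 207 k^{4} + 925 k^{3} + 2144 k^{2} + 2412 k + 1008} ≠ 0.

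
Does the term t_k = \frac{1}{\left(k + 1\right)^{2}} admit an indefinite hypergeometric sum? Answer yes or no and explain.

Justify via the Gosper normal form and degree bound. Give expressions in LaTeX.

No — the linear system for f has no solution.

Ratio r(k) = (k + 1)**2/(k + 2)**2.
Gosper form: A/B · C(k+1)/C(k) with A=k**2 + 2*k + 1, B=k**2 + 4*k + 4, C=1.
f must satisfy (k**2 + 2*k + 1)·f(k+1) − (k**2 + 2*k + 1)·f(k) = 1.
deg f ≤ 0 (via 2,2,0).
Write f(k) = c0. Then LHS − RHS = -1, requiring -1 = 0: contradictory. No certificate.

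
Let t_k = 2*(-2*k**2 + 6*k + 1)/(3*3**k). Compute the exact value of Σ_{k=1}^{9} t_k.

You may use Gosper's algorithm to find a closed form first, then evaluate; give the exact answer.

Σ = 78890/59049

r(k) = (2*k**2 - 2*k - 5)/(3*(2*k**2 - 6*k - 1)) after simplifying.
Factor: A=1/3; B=1; C=k**2 - 3*k - 1/2.
f must satisfy (1/3)·f(k+1) − (1)·f(k) = k**2 - 3*k - 1/2.
deg f ≤ 2 (via 0,0,2).
Coefficient equations give f(k) = -3*(k**2 - 2*k - 1)/2.
So s_k = (B(k−1)f/C)·t_k = (-3*(k**2 - 2*k - 1)/(2*k**2 - 6*k - 1))·t_k = 2*(k**2 - 2*k - 1)/3**k.
Δs = 2*(-2*k**2 + 6*k + 1)/(3*3**k), as required.
Evaluate s at k=10 and k=1: 158/59049 and -4/3; difference 78890/59049.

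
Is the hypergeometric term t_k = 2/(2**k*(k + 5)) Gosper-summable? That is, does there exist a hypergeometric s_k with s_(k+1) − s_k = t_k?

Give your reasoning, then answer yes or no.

r(k) = (k + 5)/(2*(k + 6)) after simplifying.
Take A(k)=k/2 + 5/2, B(k)=k + 6, C(k)=1.
Key eq: (k/2 + 5/2)·f(k+1) = (k + 5)·f(k) + (1).
From deg A=1, deg B=1, deg C=0: d=-1.
Negative degree bound (-1): no f exists, t_k not Gosper-summable.

No — t_k has no hypergeometric antidifference.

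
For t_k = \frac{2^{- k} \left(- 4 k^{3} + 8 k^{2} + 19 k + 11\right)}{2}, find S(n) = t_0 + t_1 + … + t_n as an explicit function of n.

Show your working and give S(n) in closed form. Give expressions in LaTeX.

S(n) = 2^{- n - 1} \left(2^{n + 2} + 4 n^{3} + 16 n^{2} + 21 n + 7\right)

The ratio is (4*k**3 + 4*k**2 - 23*k - 34)/(2*(4*k**3 - 8*k**2 - 19*k - 11)).
Take A(k)=1/2, B(k)=1, C(k)=k**3 - 2*k**2 - 19*k/4 - 11/4.
Solve (1/2)·f(k+1) − (1)·f(k) = k**3 - 2*k**2 - 19*k/4 - 11/4.
d = 3 from the (0,0,3) case.
A polynomial solution: f(k) = -(2*k - 1)*(2*k**2 + 3*k + 2)/2.
Certificate R = B(k−1)f/C = -2*(2*k - 1)*(2*k**2 + 3*k + 2)/(4*k**3 - 8*k**2 - 19*k - 11) gives s_k = (4*k**3 + 4*k**2 + k - 2)/2**k.
Verify: (-4*k**3 + 8*k**2 + 19*k + 11)/(2*2**k) matches t_k.
s_(n+1) = 2**(-n - 1)*(4*n**3 + 16*n**2 + 21*n + 7) and s_(0) = -2, so S(n) = 2**(-n - 1)*(2**(n + 2) + 4*n**3 + 16*n**2 + 21*n + 7).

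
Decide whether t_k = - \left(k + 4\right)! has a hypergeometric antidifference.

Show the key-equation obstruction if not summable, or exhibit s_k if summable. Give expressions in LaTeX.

Compute t_(k+1)/t_k: get k + 5.
Take A(k)=k + 5, B(k)=1, C(k)=1.
Need (k + 5)·f(k+1) − (1)·f(k) = 1.
Bound: deg f ≤ -1.
deg f ≤ -1 is impossible — no certificate.

No — t_k has no hypergeometric antidifference.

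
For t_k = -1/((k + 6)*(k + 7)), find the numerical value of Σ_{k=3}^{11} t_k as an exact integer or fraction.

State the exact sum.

Σ = -1/18

The ratio is (k + 6)/(k + 8).
Factor: A=k + 6; B=k + 8; C=1.
Need (k + 6)·f(k+1) − (k + 7)·f(k) = 1.
Bound: deg f ≤ 1.
Solving with deg f ≤ 1: f(k) = k/6.
Get s_k = R·t_k = -k/(6*k + 36) with R(k) = B(k−1)f(k)/C(k) = k*(k + 7)/6.
s_(k+1) − s_k = -1/(k**2 + 13*k + 42) = t_k.
Σ_(k=3)^(11) t_k = s_(12) − s_(3) = -1/9 − (-1/18) = -1/18.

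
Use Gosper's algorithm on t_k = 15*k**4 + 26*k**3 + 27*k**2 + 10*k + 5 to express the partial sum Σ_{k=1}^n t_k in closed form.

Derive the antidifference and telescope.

The ratio is (15*k**4 + 86*k**3 + 195*k**2 + 202*k + 83)/(15*k**4 + 26*k**3 + 27*k**2 + 10*k + 5).
Normal form (A,B,C) = (1, 1, k**4 + 26*k**3/15 + 9*k**2/5 + 2*k/3 + 1/3).
Set up (1)·f(k+1) − (1)·f(k) − (k**4 + 26*k**3/15 + 9*k**2/5 + 2*k/3 + 1/3) = 0.
Degrees (0,0,4) ⇒ d ≤ 5.
Coefficient equations give f(k) = k*(3*k**4 - k**3 + k**2 - 2*k + 4)/15.
R(k) = B(k−1)·f(k)/C(k) = k*(3*k**4 - k**3 + k**2 - 2*k + 4)/(15*k**4 + 26*k**3 + 27*k**2 + 10*k + 5); s_k = R·t_k = k*(3*k**4 - k**3 + k**2 - 2*k + 4).
Check: Δs_k = 15*k**4 + 26*k**3 + 27*k**2 + 10*k + 5. ✓
s_(n+1) = 3*n**5 + 14*n**4 + 27*n**3 + 25*n**2 + 14*n + 5 and s_(1) = 5, so S(n) = n*(3*n**4 + 14*n**3 + 27*n**2 + 25*n + 14).

S(n) = n*(3*n**4 + 14*n**3 + 27*n**2 + 25*n + 14)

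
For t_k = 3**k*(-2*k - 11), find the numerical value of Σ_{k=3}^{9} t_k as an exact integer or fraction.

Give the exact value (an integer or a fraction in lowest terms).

Compute t_(k+1)/t_k: get 3*(2*k + 13)/(2*k + 11).
So A=3 and B=1, with C=k + 11/2.
f must satisfy (3)·f(k+1) − (1)·f(k) = k + 11/2.
Degrees (0,0,1) ⇒ d ≤ 1.
Solving with deg f ≤ 1: f(k) = (k + 4)/2.
So s_k = (B(k−1)f/C)·t_k = ((k + 4)/(2*k + 11))·t_k = 3**k*(-k - 4).
Check: Δs_k = 3**k*(-2*k - 11). ✓
Σ_(k=3)^(9) t_k = s_(10) − s_(3) = -826686 − (-189) = -826497.

Σ = -826497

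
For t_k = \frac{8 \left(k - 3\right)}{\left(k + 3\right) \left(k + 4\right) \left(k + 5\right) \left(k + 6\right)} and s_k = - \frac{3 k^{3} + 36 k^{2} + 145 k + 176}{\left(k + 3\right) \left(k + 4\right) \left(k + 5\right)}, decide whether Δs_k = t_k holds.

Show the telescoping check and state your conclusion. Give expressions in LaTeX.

valid (s_(k+1) − s_k reduces to t_k)

s_(k+1) = (-145*k - 3*(k + 1)**3 - 36*(k + 1)**2 - 321)/((k + 4)*(k + 5)*(k + 6))
s_(k+1) − s_k = 8*(k - 3)/(k**4 + 18*k**3 + 119*k**2 + 342*k + 360)
(s_(k+1) − s_k) − t_k = 0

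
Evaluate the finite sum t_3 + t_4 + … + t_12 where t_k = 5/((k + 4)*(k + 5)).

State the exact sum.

Ratio r(k) = (k + 4)/(k + 6).
Gosper form: A/B · C(k+1)/C(k) with A=k + 4, B=k + 6, C=1.
f must satisfy (k + 4)·f(k+1) − (k + 5)·f(k) = 1.
deg f ≤ 1 (via 1,1,0).
Coefficient equations give f(k) = k/4.
So s_k = (B(k−1)f/C)·t_k = (k*(k + 5)/4)·t_k = 5*k/(4*(k + 4)).
Check: Δs_k = 5/(k**2 + 9*k + 20). ✓
Σ_(k=3)^(12) t_k = s_(13) − s_(3) = 65/68 − (15/28) = 50/119.

Σ = 50/119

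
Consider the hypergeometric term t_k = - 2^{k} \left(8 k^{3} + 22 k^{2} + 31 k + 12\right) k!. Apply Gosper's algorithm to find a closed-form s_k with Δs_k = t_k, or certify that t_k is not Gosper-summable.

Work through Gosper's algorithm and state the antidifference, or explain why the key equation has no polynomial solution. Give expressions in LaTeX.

s_k = - 2^{k} \left(4 k^{2} + k + 2\right) k!

The ratio is 2*(8*k**4 + 54*k**3 + 145*k**2 + 172*k + 73)/(8*k**3 + 22*k**2 + 31*k + 12).
Normal form (A,B,C) = (2*k + 2, 1, k**3 + 11*k**2/4 + 31*k/8 + 3/2).
Need (2*k + 2)·f(k+1) − (1)·f(k) = k**3 + 11*k**2/4 + 31*k/8 + 3/2.
From deg A=1, deg B=0, deg C=3: d=2.
Match coefficients ⇒ f(k) = (4*k**2 + k + 2)/8.
Get s_k = R·t_k = -2**k*(4*k**2 + k + 2)*factorial(k) with R(k) = B(k−1)f(k)/C(k) = (4*k**2 + k + 2)/(8*k**3 + 22*k**2 + 31*k + 12).
Check: Δs_k = -2**k*(8*k**3 + 22*k**2 + 31*k + 12)*factorial(k). ✓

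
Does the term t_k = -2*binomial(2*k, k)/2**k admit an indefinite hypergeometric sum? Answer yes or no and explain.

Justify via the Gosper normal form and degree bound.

No — key equation has no polynomial f.

Step 1: r(k) = (2*k + 1)/(k + 1).
So A=2*k + 1 and B=k + 1, with C=1.
Need (2*k + 1)·f(k+1) − (k)·f(k) = 1.
deg f ≤ -1 (via 1,1,0).
Bound -1 < 0, so the key equation has no polynomial solution.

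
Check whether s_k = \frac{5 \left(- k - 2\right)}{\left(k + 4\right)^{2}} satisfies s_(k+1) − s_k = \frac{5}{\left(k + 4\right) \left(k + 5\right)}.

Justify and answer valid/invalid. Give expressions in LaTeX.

Invalid: residual \frac{10 \left(- 2 k - 9\right)}{k^{4} + 18 k^{3} + 121 k^{2} + 360 k + 400} ≠ 0.

s_(k+1) = 5*(-k - 3)/(k + 5)**2
s_(k+1) − s_k = 5*(k**2 + 5*k + 2)/(k**4 + 18*k**3 + 121*k**2 + 360*k + 400)
(s_(k+1) − s_k) − t_k = 10*(-2*k - 9)/(k**4 + 18*k**3 + 121*k**2 + 360*k + 400)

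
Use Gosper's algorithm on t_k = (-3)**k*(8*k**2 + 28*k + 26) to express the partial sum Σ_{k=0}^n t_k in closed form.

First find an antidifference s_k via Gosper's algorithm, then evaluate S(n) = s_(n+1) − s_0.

S(n) = 6*(-3)**n*n**2 + 24*(-3)**n*n + 24*(-3)**n + 2

Step 1: r(k) = 3*(-4*k**2 - 22*k - 31)/(4*k**2 + 14*k + 13).
Take A(k)=-3, B(k)=1, C(k)=k**2 + 7*k/2 + 13/4.
Solve (-3)·f(k+1) − (1)·f(k) = k**2 + 7*k/2 + 13/4.
Degrees (0,0,2) ⇒ d ≤ 2.
Match coefficients ⇒ f(k) = -(k + 1)**2/4.
R(k) = B(k−1)·f(k)/C(k) = -(k + 1)**2/(4*k**2 + 14*k + 13); s_k = R·t_k = -2*(-3)**k*(k**2 + 2*k + 1).
s_(k+1) − s_k = (-3)**k*(8*k**2 + 28*k + 26) = t_k.
s_(n+1) = 6*(-3)**n*(n**2 + 4*n + 4) and s_(0) = -2, so S(n) = 6*(-3)**n*n**2 + 24*(-3)**n*n + 24*(-3)**n + 2.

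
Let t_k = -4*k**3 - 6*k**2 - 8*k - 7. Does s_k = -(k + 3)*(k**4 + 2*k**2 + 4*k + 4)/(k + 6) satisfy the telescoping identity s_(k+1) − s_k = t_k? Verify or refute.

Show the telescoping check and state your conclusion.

Invalid: residual 3*(3*k**4 + 30*k**3 + 42*k**2 + 51*k + 38)/(k**2 + 13*k + 42) ≠ 0.

s_(k+1) = -(k + 4)*(4*k + (k + 1)**4 + 2*(k + 1)**2 + 8)/(k + 7)
s_(k+1) − s_k = (-4*k**5 - 49*k**4 - 164*k**3 - 237*k**2 - 274*k - 180)/(k**2 + 13*k + 42)
(s_(k+1) − s_k) − t_k = 3*(3*k**4 + 30*k**3 + 42*k**2 + 51*k + 38)/(k**2 + 13*k + 42)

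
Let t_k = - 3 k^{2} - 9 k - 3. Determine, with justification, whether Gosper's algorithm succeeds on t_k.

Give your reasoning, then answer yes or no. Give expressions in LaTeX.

Yes. s_k = k \left(- k^{2} - 3 k + 1\right).

Ratio r(k) = (k**2 + 5*k + 5)/(k**2 + 3*k + 1).
So A=1 and B=1, with C=k**2 + 3*k + 1.
Set up (1)·f(k+1) − (1)·f(k) − (k**2 + 3*k + 1) = 0.
d = 3 from the (0,0,2) case.
Solving with deg f ≤ 3: f(k) = k*(k**2 + 3*k - 1)/3.
So s_k = (B(k−1)f/C)·t_k = (k*(k**2 + 3*k - 1)/(3*(k**2 + 3*k + 1)))·t_k = k*(-k**2 - 3*k + 1).
Verify: -3*k**2 - 9*k - 3 matches t_k.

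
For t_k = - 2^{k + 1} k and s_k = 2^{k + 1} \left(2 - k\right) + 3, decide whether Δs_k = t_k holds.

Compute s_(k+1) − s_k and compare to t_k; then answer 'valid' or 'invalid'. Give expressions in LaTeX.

Valid: the claim telescopes to t_k.

s_(k+1) = 2**(k + 2)*(1 - k) + 3
s_(k+1) − s_k = -2**(k + 1)*k
(s_(k+1) − s_k) − t_k = 0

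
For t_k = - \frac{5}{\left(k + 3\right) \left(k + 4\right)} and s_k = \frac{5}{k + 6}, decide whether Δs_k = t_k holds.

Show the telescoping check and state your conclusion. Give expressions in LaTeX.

s_(k+1) = 5/(k + 7)
s_(k+1) − s_k = -5/((k + 6)*(k + 7))
(s_(k+1) − s_k) − t_k = 30*(k + 5)/(k**4 + 20*k**3 + 145*k**2 + 450*k + 504)

Invalid: residual \frac{30 \left(k + 5\right)}{k^{4} + 20 k^{3} + 145 k^{2} + 450 k + 504} ≠ 0.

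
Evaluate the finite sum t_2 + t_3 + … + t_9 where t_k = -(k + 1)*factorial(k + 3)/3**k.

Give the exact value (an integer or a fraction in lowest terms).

Σ = -25622360/81

The ratio is (k + 2)*(k + 4)/(3*(k + 1)).
Gosper form: A/B · C(k+1)/C(k) with A=k/3 + 4/3, B=1, C=k + 1.
Need (k/3 + 4/3)·f(k+1) − (1)·f(k) = k + 1.
d = 0 from the (1,0,1) case.
A polynomial solution: f(k) = 3.
R(k) = B(k−1)·f(k)/C(k) = 3/(k + 1); s_k = R·t_k = -3**(1 - k)*factorial(k + 3).
s_(k+1) − s_k = -(k + 1)*factorial(k + 3)/3**k = t_k.
Σ_(k=2)^(9) t_k = s_(10) − s_(2) = -25625600/81 − (-40) = -25622360/81.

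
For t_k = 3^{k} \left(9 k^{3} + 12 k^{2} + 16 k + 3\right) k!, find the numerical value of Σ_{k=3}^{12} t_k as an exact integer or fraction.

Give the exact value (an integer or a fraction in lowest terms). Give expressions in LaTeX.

t_(k+1)/t_k = 3*(9*k**4 + 48*k**3 + 106*k**2 + 107*k + 40)/(9*k**3 + 12*k**2 + 16*k + 3).
Normal form (A,B,C) = (3*k + 3, 1, k**3 + 4*k**2/3 + 16*k/9 + 1/3).
Key eq: (3*k + 3)·f(k+1) = (1)·f(k) + (k**3 + 4*k**2/3 + 16*k/9 + 1/3).
Bound: deg f ≤ 2.
Coefficient equations give f(k) = (3*k**2 - 4*k + 3)/9.
Get s_k = R·t_k = 3**k*(3*k**2 - 4*k + 3)*factorial(k) with R(k) = B(k−1)f(k)/C(k) = (3*k**2 - 4*k + 3)/(9*k**3 + 12*k**2 + 16*k + 3).
Δs = 3**k*(9*k**3 + 12*k**2 + 16*k + 3)*factorial(k), as required.
Σ_(k=3)^(12) t_k = s_(13) − s_(3) = 4546970177176627200 − (2916) = 4546970177176624284.

Σ = 4546970177176624284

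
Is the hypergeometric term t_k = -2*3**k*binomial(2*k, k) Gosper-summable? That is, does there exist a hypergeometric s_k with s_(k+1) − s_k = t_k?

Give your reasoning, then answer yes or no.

The ratio is 6*(2*k + 1)/(k + 1).
Take A(k)=12*k + 6, B(k)=k + 1, C(k)=1.
Set up (12*k + 6)·f(k+1) − (k)·f(k) − (1) = 0.
From deg A=1, deg B=1, deg C=0: d=-1.
deg f ≤ -1 is impossible — no certificate.

No; the degree bound rules out any f.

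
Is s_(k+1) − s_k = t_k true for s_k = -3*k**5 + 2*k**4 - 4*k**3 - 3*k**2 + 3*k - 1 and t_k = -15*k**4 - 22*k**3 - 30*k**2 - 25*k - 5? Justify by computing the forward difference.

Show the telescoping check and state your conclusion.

Valid — Δs_k = t_k.

s_(k+1) = -3*k**5 - 13*k**4 - 26*k**3 - 33*k**2 - 22*k - 6
s_(k+1) − s_k = -15*k**4 - 22*k**3 - 30*k**2 - 25*k - 5
(s_(k+1) − s_k) − t_k = 0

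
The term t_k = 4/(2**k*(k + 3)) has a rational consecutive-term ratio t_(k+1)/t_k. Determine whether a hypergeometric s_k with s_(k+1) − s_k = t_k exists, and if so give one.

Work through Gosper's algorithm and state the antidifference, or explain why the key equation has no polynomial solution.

not Gosper-summable; s_k does not exist

Ratio r(k) = (k + 3)/(2*(k + 4)).
So A=k/2 + 3/2 and B=k + 4, with C=1.
Set up (k/2 + 3/2)·f(k+1) − (k + 3)·f(k) − (1) = 0.
Degrees (1,1,0) ⇒ d ≤ -1.
Bound -1 < 0, so the key equation has no polynomial solution.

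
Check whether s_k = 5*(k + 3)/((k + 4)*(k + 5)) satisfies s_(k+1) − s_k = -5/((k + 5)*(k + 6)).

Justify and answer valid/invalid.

s_(k+1) = 5*(k + 4)/((k + 5)*(k + 6))
s_(k+1) − s_k = 5*(-k - 2)/(k**3 + 15*k**2 + 74*k + 120)
(s_(k+1) − s_k) − t_k = 10/(k**3 + 15*k**2 + 74*k + 120)

Invalid: residual 10/(k**3 + 15*k**2 + 74*k + 120) ≠ 0.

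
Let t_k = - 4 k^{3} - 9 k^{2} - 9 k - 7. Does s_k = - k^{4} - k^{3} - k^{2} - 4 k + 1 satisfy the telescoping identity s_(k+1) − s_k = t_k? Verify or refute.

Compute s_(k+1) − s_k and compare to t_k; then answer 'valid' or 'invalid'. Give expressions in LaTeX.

Valid — Δs_k = t_k.

s_(k+1) = -k**4 - 5*k**3 - 10*k**2 - 13*k - 6
s_(k+1) − s_k = -4*k**3 - 9*k**2 - 9*k - 7
(s_(k+1) − s_k) − t_k = 0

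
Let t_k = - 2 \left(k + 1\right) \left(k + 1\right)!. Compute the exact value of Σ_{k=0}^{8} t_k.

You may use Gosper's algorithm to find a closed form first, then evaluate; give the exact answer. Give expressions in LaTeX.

Σ = -7257598

The ratio is (k + 2)**2/(k + 1).
A = k + 2, B = 1, C = k + 1.
Set up (k + 2)·f(k+1) − (1)·f(k) − (k + 1) = 0.
Bound: deg f ≤ 0.
Solve for f: f(k) = 1 (degree 0 ≤ 0).
Then R = B(k−1)f/C = 1/(k + 1), so s_k = R(k)·t_k = -2*factorial(k + 1).
Verify: -2*(k + 1)*factorial(k + 1) matches t_k.
Sum = s_(9) − s_(0); s_(9) = -7257600, s_(0) = -2 ⇒ -7257598.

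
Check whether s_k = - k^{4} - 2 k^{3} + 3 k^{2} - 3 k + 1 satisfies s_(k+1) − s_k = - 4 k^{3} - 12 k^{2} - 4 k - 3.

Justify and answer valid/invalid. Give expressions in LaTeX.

Valid: the claim telescopes to t_k.

s_(k+1) = -k**4 - 6*k**3 - 9*k**2 - 7*k - 2
s_(k+1) − s_k = -4*k**3 - 12*k**2 - 4*k - 3
(s_(k+1) − s_k) − t_k = 0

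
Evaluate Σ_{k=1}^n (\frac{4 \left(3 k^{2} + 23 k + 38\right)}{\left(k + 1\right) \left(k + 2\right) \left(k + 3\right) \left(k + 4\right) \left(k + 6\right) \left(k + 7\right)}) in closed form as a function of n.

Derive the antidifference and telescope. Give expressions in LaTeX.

S(n) = \frac{n \left(n^{2} + 13 n + 50\right)}{14 \left(n^{3} + 13 n^{2} + 50 n + 56\right)}

Compute t_(k+1)/t_k: get (k + 1)*(k + 6)*(23*k + 3*(k + 1)**2 + 61)/((k + 5)*(k + 8)*(3*k**2 + 23*k + 38)).
A = k + 1, B = k + 8, C = k**3 + 38*k**2/3 + 51*k + 190/3.
Need (k + 1)·f(k+1) − (k + 7)·f(k) = k**3 + 38*k**2/3 + 51*k + 190/3.
Degrees (1,1,3) ⇒ d ≤ 6.
A polynomial solution: f(k) = k*(k + 2)*(k + 4)*(k + 5)*(k**2 + 10*k + 27)/54.
R(k) = B(k−1)·f(k)/C(k) = k*(k + 2)*(k + 4)*(k + 7)*(k**2 + 10*k + 27)/(18*(3*k**2 + 23*k + 38)); s_k = R·t_k = 2*k*(k**2 + 10*k + 27)/(9*(k**3 + 10*k**2 + 27*k + 18)).
Check: Δs_k = 4*(3*k**2 + 23*k + 38)/(k**6 + 23*k**5 + 207*k**4 + 925*k**3 + 2144*k**2 + 2412*k + 1008). ✓
s_(n+1) = 2*(n**3 + 13*n**2 + 50*n + 38)/(9*(n**3 + 13*n**2 + 50*n + 56)) and s_(1) = 19/126, so S(n) = n*(n**2 + 13*n + 50)/(14*(n**3 + 13*n**2 + 50*n + 56)).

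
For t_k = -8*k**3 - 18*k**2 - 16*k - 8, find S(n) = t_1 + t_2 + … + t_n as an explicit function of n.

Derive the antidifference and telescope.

S(n) = n*(-2*n**3 - 10*n**2 - 19*n - 19)

r(k) = (4*k**3 + 21*k**2 + 38*k + 25)/(4*k**3 + 9*k**2 + 8*k + 4) after simplifying.
Normal form (A,B,C) = (1, 1, k**3 + 9*k**2/4 + 2*k + 1).
f must satisfy (1)·f(k+1) − (1)·f(k) = k**3 + 9*k**2/4 + 2*k + 1.
deg f ≤ 4 (via 0,0,3).
Solving with deg f ≤ 4: f(k) = k*(2*k**3 + 2*k**2 + k + 3)/8.
So s_k = (B(k−1)f/C)·t_k = (k*(2*k**3 + 2*k**2 + k + 3)/(2*(4*k**3 + 9*k**2 + 8*k + 4)))·t_k = k*(-2*k**3 - 2*k**2 - k - 3).
Check: Δs_k = -8*k**3 - 18*k**2 - 16*k - 8. ✓
Evaluate: s_(n+1) = -2*n**4 - 10*n**3 - 19*n**2 - 19*n - 8; subtract s_(1) = -8 ⇒ S(n) = n*(-2*n**3 - 10*n**2 - 19*n - 19).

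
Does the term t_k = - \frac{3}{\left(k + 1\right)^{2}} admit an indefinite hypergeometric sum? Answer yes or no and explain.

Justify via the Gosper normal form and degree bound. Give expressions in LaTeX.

t_(k+1)/t_k = (k + 1)**2/(k + 2)**2.
Factor: A=k**2 + 2*k + 1; B=k**2 + 4*k + 4; C=1.
f must satisfy (k**2 + 2*k + 1)·f(k+1) − (k**2 + 2*k + 1)·f(k) = 1.
From deg A=2, deg B=2, deg C=0: d=0.
f = c0 ⇒ A·f(k+1) − B(k−1)·f(k) − C = -1. The system {-1 = 0} is inconsistent; no antidifference.

No — the linear system for f has no solution.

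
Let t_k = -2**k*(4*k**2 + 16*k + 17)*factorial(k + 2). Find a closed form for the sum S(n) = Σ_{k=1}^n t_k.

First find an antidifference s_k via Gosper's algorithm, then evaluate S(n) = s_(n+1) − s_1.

S(n) = -4*2**n*n*factorial(n + 3) - 6*2**n*factorial(n + 3) + 36

Compute t_(k+1)/t_k: get 2*(4*k**3 + 36*k**2 + 109*k + 111)/(4*k**2 + 16*k + 17).
Take A(k)=2*k + 6, B(k)=1, C(k)=k**2 + 4*k + 17/4.
Set up (2*k + 6)·f(k+1) − (1)·f(k) − (k**2 + 4*k + 17/4) = 0.
From deg A=1, deg B=0, deg C=2: d=1.
Solving with deg f ≤ 1: f(k) = (2*k + 1)/4.
R(k) = B(k−1)·f(k)/C(k) = (2*k + 1)/(4*k**2 + 16*k + 17); s_k = R·t_k = -2**k*(2*k + 1)*factorial(k + 2).
Δs = -2**k*(4*k**2 + 16*k + 17)*factorial(k + 2), as required.
Telescope: S(n) = s_(n+1) − s_(1) = -2**(n + 1)*(2*n + 3)*factorial(n + 3) − (-36) = -4*2**n*n*factorial(n + 3) - 6*2**n*factorial(n + 3) + 36.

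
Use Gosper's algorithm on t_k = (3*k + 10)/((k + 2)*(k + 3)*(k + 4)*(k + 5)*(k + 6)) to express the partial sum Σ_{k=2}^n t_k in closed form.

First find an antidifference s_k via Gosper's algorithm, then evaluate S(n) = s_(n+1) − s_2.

r(k) = (k + 2)*(3*k + 13)/((k + 7)*(3*k + 10)) after simplifying.
So A=k + 2 and B=k + 7, with C=k + 10/3.
f must satisfy (k + 2)·f(k+1) − (k + 6)·f(k) = k + 10/3.
Bound: deg f ≤ 4.
Match coefficients ⇒ f(k) = k*(k + 3)*(k**2 + 11*k + 38)/120.
Certificate R = B(k−1)f/C = k*(k + 3)*(k + 6)*(k**2 + 11*k + 38)/(40*(3*k + 10)) gives s_k = k*(k**2 + 11*k + 38)/(40*(k**3 + 11*k**2 + 38*k + 40)).
Verify: (3*k + 10)/(k**5 + 20*k**4 + 155*k**3 + 580*k**2 + 1044*k + 720) matches t_k.
Σ_(k=2)^n t_k = s_(n+1) − s_(2) = ((n**3 + 14*n**2 + 63*n + 50)/(40*(n**3 + 14*n**2 + 63*n + 90))) − (2/105), i.e. (n**3 + 14*n**2 + 63*n - 78)/(168*(n**3 + 14*n**2 + 63*n + 90)).

S(n) = (n**3 + 14*n**2 + 63*n - 78)/(168*(n**3 + 14*n**2 + 63*n + 90))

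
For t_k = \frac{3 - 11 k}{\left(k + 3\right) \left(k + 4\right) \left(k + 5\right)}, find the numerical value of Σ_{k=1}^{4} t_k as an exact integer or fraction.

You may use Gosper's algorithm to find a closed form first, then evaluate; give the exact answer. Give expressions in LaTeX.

r(k) = (k + 3)*(11*k + 8)/((k + 6)*(11*k - 3)) after simplifying.
Take A(k)=k + 3, B(k)=k + 6, C(k)=k - 3/11.
Solve (k + 3)·f(k+1) − (k + 5)·f(k) = k - 3/11.
d = 2 from the (1,1,1) case.
Solving with deg f ≤ 2: f(k) = k*(5*k - 9)/44.
Get s_k = R·t_k = k*(9 - 5*k)/(4*(k + 3)*(k + 4)) with R(k) = B(k−1)f(k)/C(k) = k*(k + 5)*(5*k - 9)/(4*(11*k - 3)).
s_(k+1) − s_k = (3 - 11*k)/(k**3 + 12*k**2 + 47*k + 60) = t_k.
Telescoping: Σ = s_(5) − s_(1) = -5/18 − (1/20) = -59/180.

Σ = -59/180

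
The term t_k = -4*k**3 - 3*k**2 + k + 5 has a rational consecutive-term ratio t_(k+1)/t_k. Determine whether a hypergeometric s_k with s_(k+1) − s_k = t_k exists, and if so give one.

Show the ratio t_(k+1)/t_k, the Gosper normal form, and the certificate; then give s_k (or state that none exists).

The ratio is (4*k**3 + 15*k**2 + 17*k + 1)/(4*k**3 + 3*k**2 - k - 5).
Take A(k)=1, B(k)=1, C(k)=k**3 + 3*k**2/4 - k/4 - 5/4.
Set up (1)·f(k+1) − (1)·f(k) − (k**3 + 3*k**2/4 - k/4 - 5/4) = 0.
Bound: deg f ≤ 4.
Solve for f: f(k) = k*(k**3 - k**2 - k - 4)/4 (degree 4 ≤ 4).
R(k) = B(k−1)·f(k)/C(k) = k*(k**3 - k**2 - k - 4)/(4*k**3 + 3*k**2 - k - 5); s_k = R·t_k = k*(-k**3 + k**2 + k + 4).
Δs = -4*k**3 - 3*k**2 + k + 5, as required.

s_k = k*(-k**3 + k**2 + k + 4)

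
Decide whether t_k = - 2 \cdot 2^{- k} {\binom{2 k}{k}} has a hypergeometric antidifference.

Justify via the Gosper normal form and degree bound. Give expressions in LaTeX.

No — key equation has no polynomial f.

t_(k+1)/t_k = (2*k + 1)/(k + 1).
So A=2*k + 1 and B=k + 1, with C=1.
f must satisfy (2*k + 1)·f(k+1) − (k)·f(k) = 1.
Degrees (1,1,0) ⇒ d ≤ -1.
d = -1 < 0 ⇒ no nonzero polynomial f; not summable.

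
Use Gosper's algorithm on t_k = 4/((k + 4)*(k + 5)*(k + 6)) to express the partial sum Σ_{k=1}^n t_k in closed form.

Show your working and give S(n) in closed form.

S(n) = n*(n + 11)/(15*(n**2 + 11*n + 30))

The ratio is (k + 4)/(k + 7).
Normal form (A,B,C) = (k + 4, k + 7, 1).
Need (k + 4)·f(k+1) − (k + 6)·f(k) = 1.
deg f ≤ 2 (via 1,1,0).
Solving with deg f ≤ 2: f(k) = k*(k + 9)/40.
Then R = B(k−1)f/C = k*(k + 6)*(k + 9)/40, so s_k = R(k)·t_k = k*(k + 9)/(10*(k + 4)*(k + 5)).
Verify: 4/(k**3 + 15*k**2 + 74*k + 120) matches t_k.
Σ_(k=1)^n t_k = s_(n+1) − s_(1) = ((n**2 + 11*n + 10)/(10*(n**2 + 11*n + 30))) − (1/30), i.e. n*(n + 11)/(15*(n**2 + 11*n + 30)).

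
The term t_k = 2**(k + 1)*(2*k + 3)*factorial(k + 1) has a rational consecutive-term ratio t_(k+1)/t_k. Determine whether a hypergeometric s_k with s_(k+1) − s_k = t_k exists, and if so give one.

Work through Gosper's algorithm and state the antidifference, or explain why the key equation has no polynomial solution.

The ratio is 2*(k + 2)*(2*k + 5)/(2*k + 3).
A = 2*k + 4, B = 1, C = k + 3/2.
Solve (2*k + 4)·f(k+1) − (1)·f(k) = k + 3/2.
deg f ≤ 0 (via 1,0,1).
Solve for f: f(k) = 1/2 (degree 0 ≤ 0).
R(k) = B(k−1)·f(k)/C(k) = 1/(2*k + 3); s_k = R·t_k = 2**(k + 1)*factorial(k + 1).
Check: Δs_k = 2**(k + 1)*(2*k + 3)*factorial(k + 1). ✓

s_k = 2**(k + 1)*factorial(k + 1)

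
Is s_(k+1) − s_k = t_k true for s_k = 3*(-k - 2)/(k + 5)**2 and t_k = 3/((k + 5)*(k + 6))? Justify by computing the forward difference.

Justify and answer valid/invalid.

Invalid: residual 9*(-2*k - 11)/(k**4 + 22*k**3 + 181*k**2 + 660*k + 900) ≠ 0.

s_(k+1) = 3*(-k - 3)/(k + 6)**2
s_(k+1) − s_k = 3*(k**2 + 5*k - 3)/(k**4 + 22*k**3 + 181*k**2 + 660*k + 900)
(s_(k+1) − s_k) − t_k = 9*(-2*k - 11)/(k**4 + 22*k**3 + 181*k**2 + 660*k + 900)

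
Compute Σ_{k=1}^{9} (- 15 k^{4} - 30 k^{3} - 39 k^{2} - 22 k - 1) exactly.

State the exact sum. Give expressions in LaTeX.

Compute t_(k+1)/t_k: get (15*k**4 + 90*k**3 + 219*k**2 + 250*k + 107)/(15*k**4 + 30*k**3 + 39*k**2 + 22*k + 1).
Gosper form: A/B · C(k+1)/C(k) with A=1, B=1, C=k**4 + 2*k**3 + 13*k**2/5 + 22*k/15 + 1/15.
Set up (1)·f(k+1) − (1)·f(k) − (k**4 + 2*k**3 + 13*k**2/5 + 22*k/15 + 1/15) = 0.
deg f ≤ 5 (via 0,0,4).
Coefficient equations give f(k) = k*(3*k**4 + 3*k**2 - k - 4)/15.
R(k) = B(k−1)·f(k)/C(k) = k*(3*k**4 + 3*k**2 - k - 4)/(15*k**4 + 30*k**3 + 39*k**2 + 22*k + 1); s_k = R·t_k = k*(-3*k**4 - 3*k**2 + k + 4).
Δs = -15*k**4 - 30*k**3 - 39*k**2 - 22*k - 1, as required.
Evaluate s at k=10 and k=1: -302860 and -1; difference -302859.

Σ = -302859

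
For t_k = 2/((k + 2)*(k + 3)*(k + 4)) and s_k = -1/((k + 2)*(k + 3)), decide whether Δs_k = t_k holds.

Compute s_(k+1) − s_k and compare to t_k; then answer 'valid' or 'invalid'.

s_(k+1) = -1/((k + 3)*(k + 4))
s_(k+1) − s_k = 2/(k**3 + 9*k**2 + 26*k + 24)
(s_(k+1) − s_k) − t_k = 0

Valid: the claim telescopes to t_k.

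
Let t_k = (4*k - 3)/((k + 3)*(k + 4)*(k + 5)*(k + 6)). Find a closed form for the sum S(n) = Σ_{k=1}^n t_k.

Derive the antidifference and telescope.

t_(k+1)/t_k = (k + 3)*(4*k + 1)/((k + 7)*(4*k - 3)).
So A=k + 3 and B=k + 7, with C=k - 3/4.
Key eq: (k + 3)·f(k+1) = (k + 6)·f(k) + (k - 3/4).
d = 3 from the (1,1,1) case.
Coefficient equations give f(k) = k*(k**2 + 12*k - 73)/240.
R(k) = B(k−1)·f(k)/C(k) = k*(k + 6)*(k**2 + 12*k - 73)/(60*(4*k - 3)); s_k = R·t_k = k*(k**2 + 12*k - 73)/(60*(k + 3)*(k + 4)*(k + 5)).
s_(k+1) − s_k = (4*k - 3)/(k**4 + 18*k**3 + 119*k**2 + 342*k + 360) = t_k.
s_(n+1) = (n**3 + 15*n**2 - 46*n - 60)/(60*(n**3 + 15*n**2 + 74*n + 120)) and s_(1) = -1/120, so S(n) = n*(n**2 + 15*n - 6)/(40*(n**3 + 15*n**2 + 74*n + 120)).

S(n) = n*(n**2 + 15*n - 6)/(40*(n**3 + 15*n**2 + 74*n + 120))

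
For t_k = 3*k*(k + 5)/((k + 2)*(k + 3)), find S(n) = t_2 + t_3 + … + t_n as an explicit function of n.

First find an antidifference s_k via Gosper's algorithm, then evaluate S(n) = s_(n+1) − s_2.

Step 1: r(k) = (k + 1)*(k + 2)*(k + 6)/(k*(k + 4)*(k + 5)).
Factor: A=k + 2; B=k + 4; C=k**2 + 5*k.
Solve (k + 2)·f(k+1) − (k + 3)·f(k) = k**2 + 5*k.
Degrees (1,1,2) ⇒ d ≤ 2.
Coefficient equations give f(k) = k*(k - 1).
R(k) = B(k−1)·f(k)/C(k) = (k - 1)*(k + 3)/(k + 5); s_k = R·t_k = 3*k*(k - 1)/(k + 2).
Δs = 3*k*(k + 5)/(k**2 + 5*k + 6), as required.
s_(n+1) = 3*n*(n + 1)/(n + 3) and s_(2) = 3/2, so S(n) = 3*(2*n**2 + n - 3)/(2*(n + 3)).

S(n) = 3*(2*n**2 + n - 3)/(2*(n + 3))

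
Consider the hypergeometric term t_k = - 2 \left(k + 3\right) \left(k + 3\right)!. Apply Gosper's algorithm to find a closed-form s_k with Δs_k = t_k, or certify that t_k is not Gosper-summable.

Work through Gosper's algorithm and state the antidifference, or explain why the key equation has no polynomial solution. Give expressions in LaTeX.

t_(k+1)/t_k = (k + 4)**2/(k + 3).
Normal form (A,B,C) = (k + 4, 1, k + 3).
f must satisfy (k + 4)·f(k+1) − (1)·f(k) = k + 3.
d = 0 from the (1,0,1) case.
Match coefficients ⇒ f(k) = 1.
Certificate R = B(k−1)f/C = 1/(k + 3) gives s_k = -2*factorial(k + 3).
s_(k+1) − s_k = -2*(k + 3)*factorial(k + 3) = t_k.

s_k = - 2 \left(k + 3\right)!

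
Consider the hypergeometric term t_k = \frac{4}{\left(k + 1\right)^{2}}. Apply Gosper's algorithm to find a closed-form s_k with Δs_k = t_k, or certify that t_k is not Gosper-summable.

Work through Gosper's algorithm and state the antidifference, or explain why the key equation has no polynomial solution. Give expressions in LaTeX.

t_(k+1)/t_k = (k + 1)**2/(k + 2)**2.
Gosper form: A/B · C(k+1)/C(k) with A=k**2 + 2*k + 1, B=k**2 + 4*k + 4, C=1.
Key eq: (k**2 + 2*k + 1)·f(k+1) = (k**2 + 2*k + 1)·f(k) + (1).
deg f ≤ 0 (via 2,2,0).
f = c0 ⇒ A·f(k+1) − B(k−1)·f(k) − C = -1. The system {-1 = 0} is inconsistent; no antidifference.

none — t_k is not Gosper-summable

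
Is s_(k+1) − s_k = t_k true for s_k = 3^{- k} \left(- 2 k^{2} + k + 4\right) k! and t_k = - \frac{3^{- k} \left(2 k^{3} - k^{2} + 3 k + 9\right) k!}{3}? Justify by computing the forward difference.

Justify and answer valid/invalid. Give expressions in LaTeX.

s_(k+1) = -(2*k**2 + 3*k - 3)*factorial(k + 1)/(3*3**k)
s_(k+1) − s_k = -(2*k**3 - k**2 + 3*k + 9)*factorial(k)/(3*3**k)
(s_(k+1) − s_k) − t_k = 0

Valid — Δs_k = t_k.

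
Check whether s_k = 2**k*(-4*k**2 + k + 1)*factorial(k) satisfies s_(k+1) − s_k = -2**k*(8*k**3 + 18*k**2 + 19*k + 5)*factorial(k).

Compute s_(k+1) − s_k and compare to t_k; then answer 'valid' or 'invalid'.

s_(k+1) = -2**(k + 1)*(4*k**2 + 7*k + 2)*factorial(k + 1)
s_(k+1) − s_k = -2**k*(8*k**3 + 18*k**2 + 19*k + 5)*factorial(k)
(s_(k+1) − s_k) − t_k = 0

Valid: the claim telescopes to t_k.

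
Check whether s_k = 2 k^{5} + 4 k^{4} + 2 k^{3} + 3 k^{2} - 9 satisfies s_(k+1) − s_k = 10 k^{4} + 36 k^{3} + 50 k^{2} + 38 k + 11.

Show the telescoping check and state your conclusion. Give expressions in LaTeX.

s_(k+1) = 2*k**5 + 14*k**4 + 38*k**3 + 53*k**2 + 38*k + 2
s_(k+1) − s_k = 10*k**4 + 36*k**3 + 50*k**2 + 38*k + 11
(s_(k+1) − s_k) − t_k = 0

valid (s_(k+1) − s_k reduces to t_k)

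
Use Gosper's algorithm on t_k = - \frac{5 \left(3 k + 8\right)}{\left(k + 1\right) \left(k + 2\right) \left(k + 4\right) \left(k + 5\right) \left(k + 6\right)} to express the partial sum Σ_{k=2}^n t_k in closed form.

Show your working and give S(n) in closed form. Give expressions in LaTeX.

r(k) = (k + 1)*(k + 4)*(3*k + 11)/((k + 3)*(k + 7)*(3*k + 8)) after simplifying.
So A=k + 1 and B=k + 7, with C=k**2 + 17*k/3 + 8.
f must satisfy (k + 1)·f(k+1) − (k + 6)·f(k) = k**2 + 17*k/3 + 8.
Degrees (1,1,2) ⇒ d ≤ 5.
Solve for f: f(k) = k*(k + 2)*(k + 3)*(k**2 + 10*k + 29)/60 (degree 5 ≤ 5).
Certificate R = B(k−1)f/C = k*(k + 2)*(k + 6)*(k**2 + 10*k + 29)/(20*(3*k + 8)) gives s_k = k*(-k**2 - 10*k - 29)/(4*(k**3 + 10*k**2 + 29*k + 20)).
Δs = 5*(-3*k - 8)/(k**5 + 18*k**4 + 121*k**3 + 372*k**2 + 508*k + 240), as required.
Telescope: S(n) = s_(n+1) − s_(2) = (-n**3 - 13*n**2 - 52*n - 40)/(4*(n**3 + 13*n**2 + 52*n + 60)) − (-53/252) = 5*(-n**3 - 13*n**2 - 52*n + 66)/(126*(n**3 + 13*n**2 + 52*n + 60)).

S(n) = \frac{5 \left(- n^{3} - 13 n^{2} - 52 n + 66\right)}{126 \left(n^{3} + 13 n^{2} + 52 n + 60\right)}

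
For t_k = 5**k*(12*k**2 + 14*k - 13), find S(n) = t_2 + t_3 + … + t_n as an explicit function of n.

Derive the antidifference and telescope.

Step 1: r(k) = 5*(12*k**2 + 38*k + 13)/(12*k**2 + 14*k - 13).
So A=5 and B=1, with C=k**2 + 7*k/6 - 13/12.
f must satisfy (5)·f(k+1) − (1)·f(k) = k**2 + 7*k/6 - 13/12.
From deg A=0, deg B=0, deg C=2: d=2.
Match coefficients ⇒ f(k) = (3*k**2 - 4*k - 2)/12.
Then R = B(k−1)f/C = (3*k**2 - 4*k - 2)/(12*k**2 + 14*k - 13), so s_k = R(k)·t_k = 5**k*(3*k**2 - 4*k - 2).
s_(k+1) − s_k = 5**k*(12*k**2 + 14*k - 13) = t_k.
Telescope: S(n) = s_(n+1) − s_(2) = 5**(n + 1)*(3*n**2 + 2*n - 3) − (50) = 15*5**n*n**2 + 10*5**n*n - 15*5**n - 50.

S(n) = 15*5**n*n**2 + 10*5**n*n - 15*5**n - 50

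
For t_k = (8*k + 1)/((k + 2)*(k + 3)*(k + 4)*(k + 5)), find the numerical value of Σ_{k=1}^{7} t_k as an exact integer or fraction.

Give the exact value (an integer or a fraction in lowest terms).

t_(k+1)/t_k = (k + 2)*(8*k + 9)/((k + 6)*(8*k + 1)).
Gosper form: A/B · C(k+1)/C(k) with A=k + 2, B=k + 6, C=k + 1/8.
Set up (k + 2)·f(k+1) − (k + 5)·f(k) − (k + 1/8) = 0.
From deg A=1, deg B=1, deg C=1: d=3.
A polynomial solution: f(k) = k*(k**2 + 9*k - 6)/64.
Certificate R = B(k−1)f/C = k*(k + 5)*(k**2 + 9*k - 6)/(8*(8*k + 1)) gives s_k = k*(k**2 + 9*k - 6)/(8*(k + 2)*(k + 3)*(k + 4)).
s_(k+1) − s_k = (8*k + 1)/(k**4 + 14*k**3 + 71*k**2 + 154*k + 120) = t_k.
Telescoping: Σ = s_(8) − s_(1) = 13/132 − (1/120) = 119/1320.

Σ = 119/1320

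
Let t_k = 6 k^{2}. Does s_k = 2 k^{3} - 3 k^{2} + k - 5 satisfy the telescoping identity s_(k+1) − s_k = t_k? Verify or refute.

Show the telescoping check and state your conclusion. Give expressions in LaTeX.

s_(k+1) = 2*k**3 + 3*k**2 + k - 5
s_(k+1) − s_k = 6*k**2
(s_(k+1) − s_k) − t_k = 0

Valid — Δs_k = t_k.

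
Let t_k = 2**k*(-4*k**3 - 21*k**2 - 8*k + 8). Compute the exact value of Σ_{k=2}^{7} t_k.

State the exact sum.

Σ = -466392

r(k) = 2*(4*k**3 + 33*k**2 + 62*k + 25)/(4*k**3 + 21*k**2 + 8*k - 8) after simplifying.
A = 2, B = 1, C = k**3 + 21*k**2/4 + 2*k - 2.
Key eq: (2)·f(k+1) = (1)·f(k) + (k**3 + 21*k**2/4 + 2*k - 2).
Degrees (0,0,3) ⇒ d ≤ 3.
Match coefficients ⇒ f(k) = (4*k**3 - 3*k**2 - 4*k - 2)/4.
So s_k = (B(k−1)f/C)·t_k = ((4*k**3 - 3*k**2 - 4*k - 2)/(4*k**3 + 21*k**2 + 8*k - 8))·t_k = 2**k*(-4*k**3 + 3*k**2 + 4*k + 2).
Check: Δs_k = 2**k*(-4*k**3 - 21*k**2 - 8*k + 8). ✓
Sum = s_(8) − s_(2); s_(8) = -466432, s_(2) = -40 ⇒ -466392.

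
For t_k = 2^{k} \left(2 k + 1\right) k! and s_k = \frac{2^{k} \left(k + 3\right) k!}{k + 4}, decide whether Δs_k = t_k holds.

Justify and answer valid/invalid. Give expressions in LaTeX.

s_(k+1) = 2**(k + 1)*(k + 4)*factorial(k + 1)/(k + 5)
s_(k+1) − s_k = 2**k*(2*k**3 + 17*k**2 + 40*k + 17)*factorial(k)/((k + 4)*(k + 5))
(s_(k+1) − s_k) − t_k = -2**k*(2*k**2 + 9*k + 3)*factorial(k)/((k + 4)*(k + 5))

Invalid: residual - \frac{2^{k} \left(2 k^{2} + 9 k + 3\right) k!}{\left(k + 4\right) \left(k + 5\right)} ≠ 0.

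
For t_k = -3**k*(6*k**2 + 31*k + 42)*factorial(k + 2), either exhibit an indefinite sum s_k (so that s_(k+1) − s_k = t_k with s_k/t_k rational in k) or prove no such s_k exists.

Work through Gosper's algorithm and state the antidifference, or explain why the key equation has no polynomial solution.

The ratio is 3*(6*k**3 + 61*k**2 + 208*k + 237)/(6*k**2 + 31*k + 42).
So A=3*k + 9 and B=1, with C=k**2 + 31*k/6 + 7.
Key eq: (3*k + 9)·f(k+1) = (1)·f(k) + (k**2 + 31*k/6 + 7).
d = 1 from the (1,0,2) case.
Solving with deg f ≤ 1: f(k) = (2*k + 3)/6.
R(k) = B(k−1)·f(k)/C(k) = (2*k + 3)/(6*k**2 + 31*k + 42); s_k = R·t_k = -3**k*(2*k + 3)*factorial(k + 2).
Verify: -3**k*(6*k**2 + 31*k + 42)*factorial(k + 2) matches t_k.

s_k = -3**k*(2*k + 3)*factorial(k + 2)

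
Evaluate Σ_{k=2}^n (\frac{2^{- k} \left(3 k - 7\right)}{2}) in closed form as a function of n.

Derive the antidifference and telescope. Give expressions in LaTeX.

Ratio r(k) = (3*k - 4)/(2*(3*k - 7)).
Normal form (A,B,C) = (1/2, 1, k - 7/3).
f must satisfy (1/2)·f(k+1) − (1)·f(k) = k - 7/3.
From deg A=0, deg B=0, deg C=1: d=1.
Match coefficients ⇒ f(k) = -2*(3*k - 4)/3.
Then R = B(k−1)f/C = -2*(3*k - 4)/(3*k - 7), so s_k = R(k)·t_k = (4 - 3*k)/2**k.
Check: Δs_k = (3*k - 7)/(2*2**k). ✓
s_(n+1) = 2**(-n - 1)*(1 - 3*n) and s_(2) = -1/2, so S(n) = 2**(-n - 1)*(2**n - 3*n + 1).

S(n) = 2^{- n - 1} \left(2^{n} - 3 n + 1\right)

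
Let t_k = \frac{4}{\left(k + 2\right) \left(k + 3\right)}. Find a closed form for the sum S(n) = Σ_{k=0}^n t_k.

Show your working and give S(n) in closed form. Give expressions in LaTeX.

S(n) = \frac{2 \left(n + 1\right)}{n + 3}

Compute t_(k+1)/t_k: get (k + 2)/(k + 4).
A = k + 2, B = k + 4, C = 1.
Solve (k + 2)·f(k+1) − (k + 3)·f(k) = 1.
deg f ≤ 1 (via 1,1,0).
Match coefficients ⇒ f(k) = k/2.
So s_k = (B(k−1)f/C)·t_k = (k*(k + 3)/2)·t_k = 2*k/(k + 2).
Check: Δs_k = 4/(k**2 + 5*k + 6). ✓
Σ_(k=0)^n t_k = s_(n+1) − s_(0) = (2*(n + 1)/(n + 3)) − (0), i.e. 2*(n + 1)/(n + 3).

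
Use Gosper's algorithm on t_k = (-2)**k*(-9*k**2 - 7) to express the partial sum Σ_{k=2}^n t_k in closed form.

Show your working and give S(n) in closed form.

The ratio is 2*(-9*(k + 1)**2 - 7)/(9*k**2 + 7).
Normal form (A,B,C) = (-2, 1, k**2 + 7/9).
Key eq: (-2)·f(k+1) = (1)·f(k) + (k**2 + 7/9).
From deg A=0, deg B=0, deg C=2: d=2.
Solving with deg f ≤ 2: f(k) = -(3*k**2 - 4*k + 3)/9.
So s_k = (B(k−1)f/C)·t_k = (-(3*k**2 - 4*k + 3)/(9*k**2 + 7))·t_k = (-2)**k*(3*k**2 - 4*k + 3).
s_(k+1) − s_k = (-2)**k*(-9*k**2 - 7) = t_k.
Telescope: S(n) = s_(n+1) − s_(2) = (-2)**(n + 1)*(3*n**2 + 2*n + 2) − (28) = -6*(-2)**n*n**2 - 4*(-2)**n*n - 4*(-2)**n - 28.

S(n) = -6*(-2)**n*n**2 - 4*(-2)**n*n - 4*(-2)**n - 28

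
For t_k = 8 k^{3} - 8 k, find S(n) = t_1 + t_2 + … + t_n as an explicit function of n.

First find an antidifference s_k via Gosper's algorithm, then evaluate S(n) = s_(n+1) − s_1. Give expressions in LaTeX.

S(n) = 2 n \left(n^{3} + 2 n^{2} - n - 2\right)

The ratio is (k + 2)/(k - 1).
A = 1, B = 1, C = k**3 - k.
Set up (1)·f(k+1) − (1)·f(k) − (k**3 - k) = 0.
deg f ≤ 4 (via 0,0,3).
Coefficient equations give f(k) = k*(k - 2)*(k - 1)*(k + 1)/4.
R(k) = B(k−1)·f(k)/C(k) = (k - 2)/4; s_k = R·t_k = 2*k*(k**3 - 2*k**2 - k + 2).
Δs = 8*k*(k**2 - 1), as required.
Evaluate: s_(n+1) = 2*n*(n**3 + 2*n**2 - n - 2); subtract s_(1) = 0 ⇒ S(n) = 2*n*(n**3 + 2*n**2 - n - 2).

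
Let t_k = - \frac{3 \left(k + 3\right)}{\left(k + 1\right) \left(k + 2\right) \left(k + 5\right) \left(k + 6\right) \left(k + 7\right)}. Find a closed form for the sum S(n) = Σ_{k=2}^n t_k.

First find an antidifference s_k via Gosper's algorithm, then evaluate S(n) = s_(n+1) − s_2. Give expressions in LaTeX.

S(n) = \frac{- n^{3} - 15 n^{2} - 68 n + 84}{168 \left(n^{3} + 15 n^{2} + 68 n + 84\right)}

Step 1: r(k) = (k + 1)*(k + 4)*(k + 5)/((k + 3)**2*(k + 8)).
Take A(k)=k + 1, B(k)=k + 8, C(k)=k**3 + 10*k**2 + 33*k + 36.
f must satisfy (k + 1)·f(k+1) − (k + 7)·f(k) = k**3 + 10*k**2 + 33*k + 36.
d = 6 from the (1,1,3) case.
Coefficient equations give f(k) = k*(k + 2)*(k + 3)*(k + 4)*(k**2 + 12*k + 41)/90.
So s_k = (B(k−1)f/C)·t_k = (k*(k + 2)*(k + 7)*(k**2 + 12*k + 41)/(90*(k + 3)))·t_k = k*(-k**2 - 12*k - 41)/(30*(k**3 + 12*k**2 + 41*k + 30)).
Δs = 3*(-k - 3)/(k**5 + 21*k**4 + 163*k**3 + 567*k**2 + 844*k + 420), as required.
Σ_(k=2)^n t_k = s_(n+1) − s_(2) = ((-n**3 - 15*n**2 - 68*n - 54)/(30*(n**3 + 15*n**2 + 68*n + 84))) − (-23/840), i.e. (-n**3 - 15*n**2 - 68*n + 84)/(168*(n**3 + 15*n**2 + 68*n + 84)).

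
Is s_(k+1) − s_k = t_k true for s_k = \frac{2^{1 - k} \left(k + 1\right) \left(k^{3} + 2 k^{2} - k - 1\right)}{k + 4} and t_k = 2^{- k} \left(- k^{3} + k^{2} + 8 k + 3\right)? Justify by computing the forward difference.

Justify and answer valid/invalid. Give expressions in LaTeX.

s_(k+1) = (k**4 + 7*k**3 + 16*k**2 + 13*k + 2)/(2**k*(k + 5))
s_(k+1) − s_k = (-k**5 - 5*k**4 + 12*k**3 + 71*k**2 + 76*k + 18)/(2**k*(k**2 + 9*k + 20))
(s_(k+1) − s_k) − t_k = 3*(k**4 + 5*k**3 - 8*k**2 - 37*k - 14)/(2**k*(k**2 + 9*k + 20))

Invalid: residual \frac{3 \cdot 2^{- k} \left(k^{4} + 5 k^{3} - 8 k^{2} - 37 k - 14\right)}{k^{2} + 9 k + 20} ≠ 0.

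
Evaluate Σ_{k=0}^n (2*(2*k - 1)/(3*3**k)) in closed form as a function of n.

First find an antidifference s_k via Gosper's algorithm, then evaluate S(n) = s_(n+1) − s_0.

S(n) = 2*3**(-n - 1)*(-n - 1)

Step 1: r(k) = (2*k + 1)/(3*(2*k - 1)).
Take A(k)=1/3, B(k)=1, C(k)=k - 1/2.
Set up (1/3)·f(k+1) − (1)·f(k) − (k - 1/2) = 0.
d = 1 from the (0,0,1) case.
Solving with deg f ≤ 1: f(k) = -3*k/2.
Certificate R = B(k−1)f/C = -3*k/(2*k - 1) gives s_k = -2*k/3**k.
s_(k+1) − s_k = 2*(2*k - 1)/(3*3**k) = t_k.
s_(n+1) = 2*3**(-n - 1)*(-n - 1) and s_(0) = 0, so S(n) = 2*3**(-n - 1)*(-n - 1).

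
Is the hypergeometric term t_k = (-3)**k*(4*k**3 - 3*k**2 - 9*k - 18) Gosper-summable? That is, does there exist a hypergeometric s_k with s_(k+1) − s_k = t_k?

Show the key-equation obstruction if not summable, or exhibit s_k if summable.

r(k) = 3*(-4*k**3 - 9*k**2 + 3*k + 26)/(4*k**3 - 3*k**2 - 9*k - 18) after simplifying.
So A=-3 and B=1, with C=k**3 - 3*k**2/4 - 9*k/4 - 9/2.
Solve (-3)·f(k+1) − (1)·f(k) = k**3 - 3*k**2/4 - 9*k/4 - 9/2.
From deg A=0, deg B=0, deg C=3: d=3.
Coefficient equations give f(k) = -(k**3 - 3*k**2 - 3)/4.
So s_k = (B(k−1)f/C)·t_k = (-(k**3 - 3*k**2 - 3)/(4*k**3 - 3*k**2 - 9*k - 18))·t_k = (-3)**k*(-k**3 + 3*k**2 + 3).
Check: Δs_k = (-3)**k*(4*k**3 - 3*k**2 - 9*k - 18). ✓

Yes. s_k = (-3)**k*(-k**3 + 3*k**2 + 3).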